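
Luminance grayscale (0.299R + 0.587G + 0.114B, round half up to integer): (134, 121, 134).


Gray = 0.299×R + 0.587×G + 0.114×B
Gray = 0.299×134 + 0.587×121 + 0.114×134
Gray = 40.066 + 71.027 + 15.276
Gray = 126.369 → round half up → 126
Gray = 126


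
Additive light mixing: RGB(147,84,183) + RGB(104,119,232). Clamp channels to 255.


Additive: each channel = min(255, C₁+C₂)
R: 147+104 = 251 → 251
G: 84+119 = 203 → 203
B: 183+232 = 415 → 255
= RGB(251, 203, 255)


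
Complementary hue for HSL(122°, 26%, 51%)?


Complement = opposite side of color wheel = hue + 180°
H' = (122 + 180) mod 360 = 302°
S and L unchanged.
= HSL(302°, 26%, 51%)


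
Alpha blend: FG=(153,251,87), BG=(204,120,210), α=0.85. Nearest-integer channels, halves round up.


C = α×F + (1-α)×B, with 1-α = 0.15
R: 0.85×153 + 0.15×204 = 130.05 + 30.60 = 160.65 → 161
G: 0.85×251 + 0.15×120 = 213.35 + 18.00 = 231.35 → 231
B: 0.85×87 + 0.15×210 = 73.95 + 31.50 = 105.45 → 105
= RGB(161, 231, 105)


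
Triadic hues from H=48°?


Triadic: equally spaced at 120° intervals
H1 = 48°
H2 = (48 + 120) mod 360 = 168°
H3 = (48 + 240) mod 360 = 288°
Triadic = 48°, 168°, 288°


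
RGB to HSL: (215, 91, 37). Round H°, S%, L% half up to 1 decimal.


Normalize: R'=215/255≈0.8431, G'=91/255≈0.3569, B'=37/255≈0.1451
Max=215/255, Min=37/255, Δ=Max-Min=178/255
L = (Max+Min)/2 = (215+37)/510 = 252/510 = 0.49411… → L = 49.4%
L ≤ 0.5 → S = Δ/(Max+Min) = 178/(215+37) = 178/252 = 0.70634… → S = 70.6%
(the 1/255 factors cancel in S and H, so raw channel differences can be used)
Max is R' → H = 60 × (((G-B)/Δ) mod 6) = 60 × (((91-37)/178) mod 6)
  54/178 = 0.3033…
  H = 60 × 0.3033… = 18.202…° → H = 18.2°
= HSL(18.2°, 70.6%, 49.4%)


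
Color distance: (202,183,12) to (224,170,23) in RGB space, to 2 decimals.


d = √[(R₁-R₂)² + (G₁-G₂)² + (B₁-B₂)²]
d = √[(202-224)² + (183-170)² + (12-23)²]
d = √[484 + 169 + 121]
d = √774
d ≈ 27.82


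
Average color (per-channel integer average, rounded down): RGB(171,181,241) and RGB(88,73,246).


Midpoint: each channel = ⌊(C₁+C₂)/2⌋
R: ⌊(171+88)/2⌋ = 129
G: ⌊(181+73)/2⌋ = 127
B: ⌊(241+246)/2⌋ = 243
= RGB(129, 127, 243)


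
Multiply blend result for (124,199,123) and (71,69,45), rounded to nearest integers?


Multiply: C = A×B/255, rounded to nearest integer
R: 124×71/255 = 8804/255 ≈ 34.525 → 35
G: 199×69/255 = 13731/255 ≈ 53.847 → 54
B: 123×45/255 = 5535/255 ≈ 21.706 → 22
= RGB(35, 54, 22)


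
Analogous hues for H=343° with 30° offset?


Base hue: 343°
Left analog: (343 - 30) mod 360 = 313°
Right analog: (343 + 30) mod 360 = 13°
Analogous hues = 313° and 13°


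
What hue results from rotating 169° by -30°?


New hue = (H + rotation) mod 360
New hue = (169 -30) mod 360
= 139 mod 360
= 139°


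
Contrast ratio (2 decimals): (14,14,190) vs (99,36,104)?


Linearize each sRGB channel c=v/255: c/12.92 if c ≤ 0.04045 else ((c+0.055)/1.055)^2.4
L = 0.2126×R_lin + 0.7152×G_lin + 0.0722×B_lin
Color 1 (14,14,190):
  R=14: 14/255≈0.0549 > 0.04045 → ((0.0549+0.055)/1.055)^2.4 ≈ 0.00439
  G=14: 14/255≈0.0549 > 0.04045 → ((0.0549+0.055)/1.055)^2.4 ≈ 0.00439
  B=190: 190/255≈0.7451 > 0.04045 → ((0.7451+0.055)/1.055)^2.4 ≈ 0.51492
  L1 = 0.2126×0.00439 + 0.7152×0.00439 + 0.0722×0.51492 ≈ 0.04125
Color 2 (99,36,104):
  R=99: 99/255≈0.3882 > 0.04045 → ((0.3882+0.055)/1.055)^2.4 ≈ 0.12477
  G=36: 36/255≈0.1412 > 0.04045 → ((0.1412+0.055)/1.055)^2.4 ≈ 0.01764
  B=104: 104/255≈0.4078 > 0.04045 → ((0.4078+0.055)/1.055)^2.4 ≈ 0.13843
  L2 = 0.2126×0.12477 + 0.7152×0.01764 + 0.0722×0.13843 ≈ 0.04914
Lighter = 0.04914, Darker = 0.04125
Ratio = (L_lighter + 0.05) / (L_darker + 0.05)
Ratio = (0.04914 + 0.05) / (0.04125 + 0.05) = 0.09914 / 0.09125 ≈ 1.0864
Ratio ≈ 1.09:1


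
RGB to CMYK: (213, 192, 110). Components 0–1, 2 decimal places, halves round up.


R'=213/255≈0.8353, G'=192/255≈0.7529, B'=110/255≈0.4314
K = 1 - max(R',G',B') = 1 - 213/255 = 42/255 = 0.16470… → 0.16
(1-R'-K)/(1-K) simplifies to (max-R)/max with max = 213:
C = (213-213)/213 = 0/213 = 0 → 0.00
M = (213-192)/213 = 21/213 = 0.09859… → 0.10
Y = (213-110)/213 = 103/213 = 0.48356… → 0.48
= CMYK(0.00, 0.10, 0.48, 0.16)


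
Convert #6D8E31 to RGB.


6D → 109 (R)
8E → 142 (G)
31 → 49 (B)
= RGB(109, 142, 49)


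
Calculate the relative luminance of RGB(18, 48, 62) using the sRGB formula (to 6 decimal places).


Linearize each channel (sRGB transfer function): c = v/255; c_lin = c/12.92 if c ≤ 0.04045, else ((c+0.055)/1.055)^2.4
  R: 18/255 ≈ 0.070588 > 0.04045 → ((0.070588+0.055)/1.055)^2.4 ≈ 0.006049
  G: 48/255 ≈ 0.188235 > 0.04045 → ((0.188235+0.055)/1.055)^2.4 ≈ 0.029557
  B: 62/255 ≈ 0.243137 > 0.04045 → ((0.243137+0.055)/1.055)^2.4 ≈ 0.048172
R_lin = 0.006049, G_lin = 0.029557, B_lin = 0.048172
L = 0.2126×R + 0.7152×G + 0.0722×B
L = 0.2126×0.006049 + 0.7152×0.029557 + 0.0722×0.048172
L ≈ 0.025903


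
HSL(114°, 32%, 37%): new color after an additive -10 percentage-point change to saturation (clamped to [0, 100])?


Original S = 32%
Adjustment = -10 percentage points
New S = 32 + (-10) = 22
Clamp to [0, 100] → 22
= HSL(114°, 22%, 37%)


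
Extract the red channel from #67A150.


Color: #67A150
R = 67 = 103
G = A1 = 161
B = 50 = 80
Red = 103


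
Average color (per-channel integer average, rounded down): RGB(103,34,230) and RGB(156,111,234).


Midpoint: each channel = ⌊(C₁+C₂)/2⌋
R: ⌊(103+156)/2⌋ = 129
G: ⌊(34+111)/2⌋ = 72
B: ⌊(230+234)/2⌋ = 232
= RGB(129, 72, 232)


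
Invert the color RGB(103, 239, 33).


Invert: (255-R, 255-G, 255-B)
R: 255-103 = 152
G: 255-239 = 16
B: 255-33 = 222
= RGB(152, 16, 222)


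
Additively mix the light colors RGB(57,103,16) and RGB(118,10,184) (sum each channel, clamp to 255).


Additive: each channel = min(255, C₁+C₂)
R: 57+118 = 175 → 175
G: 103+10 = 113 → 113
B: 16+184 = 200 → 200
= RGB(175, 113, 200)


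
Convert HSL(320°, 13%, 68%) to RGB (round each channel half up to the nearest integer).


H=320°, S=0.13, L=0.68
C = (1-|2L-1|)×S = (1-|0.36|)×0.13 = 0.0832
H' = H/60 = 320/60 ≈ 5.3333; X = C×(1-|H' mod 2 - 1|) ≈ 0.0555
m = L - C/2 = 0.68 - 0.0416 = 0.6384
Sector ⌊H'⌋ = 5 → (R',G',B') = (0.0832, 0.0, ≈0.0555)
RGB = ((R'+m)×255, (G'+m)×255, (B'+m)×255) = (184.008, 162.792, 176.936)
Round half up → RGB(184, 163, 177)


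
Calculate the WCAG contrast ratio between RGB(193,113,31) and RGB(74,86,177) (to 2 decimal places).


Linearize each sRGB channel c=v/255: c/12.92 if c ≤ 0.04045 else ((c+0.055)/1.055)^2.4
L = 0.2126×R_lin + 0.7152×G_lin + 0.0722×B_lin
Color 1 (193,113,31):
  R=193: 193/255≈0.7569 > 0.04045 → ((0.7569+0.055)/1.055)^2.4 ≈ 0.53328
  G=113: 113/255≈0.4431 > 0.04045 → ((0.4431+0.055)/1.055)^2.4 ≈ 0.16513
  B=31: 31/255≈0.1216 > 0.04045 → ((0.1216+0.055)/1.055)^2.4 ≈ 0.01370
  L1 = 0.2126×0.53328 + 0.7152×0.16513 + 0.0722×0.01370 ≈ 0.23247
Color 2 (74,86,177):
  R=74: 74/255≈0.2902 > 0.04045 → ((0.2902+0.055)/1.055)^2.4 ≈ 0.06848
  G=86: 86/255≈0.3373 > 0.04045 → ((0.3373+0.055)/1.055)^2.4 ≈ 0.09306
  B=177: 177/255≈0.6941 > 0.04045 → ((0.6941+0.055)/1.055)^2.4 ≈ 0.43966
  L2 = 0.2126×0.06848 + 0.7152×0.09306 + 0.0722×0.43966 ≈ 0.11286
Lighter = 0.23247, Darker = 0.11286
Ratio = (L_lighter + 0.05) / (L_darker + 0.05)
Ratio = (0.23247 + 0.05) / (0.11286 + 0.05) = 0.28247 / 0.16286 ≈ 1.7344
Ratio ≈ 1.73:1


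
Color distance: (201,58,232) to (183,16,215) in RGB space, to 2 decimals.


d = √[(R₁-R₂)² + (G₁-G₂)² + (B₁-B₂)²]
d = √[(201-183)² + (58-16)² + (232-215)²]
d = √[324 + 1764 + 289]
d = √2377
d ≈ 48.75


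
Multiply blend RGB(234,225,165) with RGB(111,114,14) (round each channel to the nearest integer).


Multiply: C = A×B/255, rounded to nearest integer
R: 234×111/255 = 25974/255 ≈ 101.859 → 102
G: 225×114/255 = 25650/255 ≈ 100.588 → 101
B: 165×14/255 = 2310/255 ≈ 9.059 → 9
= RGB(102, 101, 9)


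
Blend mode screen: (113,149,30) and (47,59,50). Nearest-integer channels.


Screen: C = 255 - (255-A)×(255-B)/255, rounded to nearest integer
R: 255 - (255-113)×(255-47)/255 = 255 - 29536/255 ≈ 255 - 115.827 = 139.173 → 139
G: 255 - (255-149)×(255-59)/255 = 255 - 20776/255 ≈ 255 - 81.475 = 173.525 → 174
B: 255 - (255-30)×(255-50)/255 = 255 - 46125/255 ≈ 255 - 180.882 = 74.118 → 74
= RGB(139, 174, 74)


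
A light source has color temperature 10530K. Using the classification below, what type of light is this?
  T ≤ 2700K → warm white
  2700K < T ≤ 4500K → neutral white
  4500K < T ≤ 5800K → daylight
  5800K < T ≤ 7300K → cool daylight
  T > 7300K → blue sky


Temperature: 10530K
10530K > 7300K → blue sky
Classification: blue sky


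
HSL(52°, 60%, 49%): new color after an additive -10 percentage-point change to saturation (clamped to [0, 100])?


Original S = 60%
Adjustment = -10 percentage points
New S = 60 + (-10) = 50
Clamp to [0, 100] → 50
= HSL(52°, 50%, 49%)


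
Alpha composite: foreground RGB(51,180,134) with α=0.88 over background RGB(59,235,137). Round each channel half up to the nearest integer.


C = α×F + (1-α)×B, with 1-α = 0.12
R: 0.88×51 + 0.12×59 = 44.88 + 7.08 = 51.96 → 52
G: 0.88×180 + 0.12×235 = 158.40 + 28.20 = 186.60 → 187
B: 0.88×134 + 0.12×137 = 117.92 + 16.44 = 134.36 → 134
= RGB(52, 187, 134)


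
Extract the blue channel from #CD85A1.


Color: #CD85A1
R = CD = 205
G = 85 = 133
B = A1 = 161
Blue = 161


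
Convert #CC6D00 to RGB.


CC → 204 (R)
6D → 109 (G)
00 → 0 (B)
= RGB(204, 109, 0)


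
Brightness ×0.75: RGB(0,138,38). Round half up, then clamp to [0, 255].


Multiply each channel by 0.75, round half up, clamp to [0, 255]
R: 0×0.75 = 0
G: 138×0.75 = 103.5 → round → 104
B: 38×0.75 = 28.5 → round → 29
= RGB(0, 104, 29)


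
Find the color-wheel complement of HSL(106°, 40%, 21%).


Complement = opposite side of color wheel = hue + 180°
H' = (106 + 180) mod 360 = 286°
S and L unchanged.
= HSL(286°, 40%, 21%)


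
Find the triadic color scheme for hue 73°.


Triadic: equally spaced at 120° intervals
H1 = 73°
H2 = (73 + 120) mod 360 = 193°
H3 = (73 + 240) mod 360 = 313°
Triadic = 73°, 193°, 313°


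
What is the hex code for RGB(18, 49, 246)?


R = 18 → 12 (hex)
G = 49 → 31 (hex)
B = 246 → F6 (hex)
Hex = #1231F6


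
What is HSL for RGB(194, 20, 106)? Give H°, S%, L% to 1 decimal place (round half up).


Normalize: R'=194/255≈0.7608, G'=20/255≈0.0784, B'=106/255≈0.4157
Max=194/255, Min=20/255, Δ=Max-Min=174/255
L = (Max+Min)/2 = (194+20)/510 = 214/510 = 0.41960… → L = 42.0%
L ≤ 0.5 → S = Δ/(Max+Min) = 174/(194+20) = 174/214 = 0.81308… → S = 81.3%
(the 1/255 factors cancel in S and H, so raw channel differences can be used)
Max is R' → H = 60 × (((G-B)/Δ) mod 6) = 60 × (((20-106)/174) mod 6)
  (-86)/174 = -0.4942…; negative, so add 6 → 5.5057…
  H = 60 × 5.5057… = 330.344…° → H = 330.3°
= HSL(330.3°, 81.3%, 42.0%)


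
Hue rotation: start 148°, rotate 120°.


New hue = (H + rotation) mod 360
New hue = (148 + 120) mod 360
= 268 mod 360
= 268°


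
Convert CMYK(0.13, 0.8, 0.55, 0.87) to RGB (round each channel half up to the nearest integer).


R = 255 × (1-C) × (1-K) = 255 × 0.87 × 0.13 = 28.8405 → 29
G = 255 × (1-M) × (1-K) = 255 × 0.20 × 0.13 = 6.63 → 7
B = 255 × (1-Y) × (1-K) = 255 × 0.45 × 0.13 = 14.9175 → 15
= RGB(29, 7, 15)


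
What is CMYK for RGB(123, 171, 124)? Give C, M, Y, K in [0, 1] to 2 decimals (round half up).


R'=123/255≈0.4824, G'=171/255≈0.6706, B'=124/255≈0.4863
K = 1 - max(R',G',B') = 1 - 171/255 = 84/255 = 0.32941… → 0.33
(1-R'-K)/(1-K) simplifies to (max-R)/max with max = 171:
C = (171-123)/171 = 48/171 = 0.28070… → 0.28
M = (171-171)/171 = 0/171 = 0 → 0.00
Y = (171-124)/171 = 47/171 = 0.27485… → 0.27
= CMYK(0.28, 0.00, 0.27, 0.33)


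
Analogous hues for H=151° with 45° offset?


Base hue: 151°
Left analog: (151 - 45) mod 360 = 106°
Right analog: (151 + 45) mod 360 = 196°
Analogous hues = 106° and 196°


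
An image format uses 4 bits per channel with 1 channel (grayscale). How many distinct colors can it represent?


Total bits = 4 bits/channel × 1 channels = 4 bits
Distinct colors = 2^4
= 16 colors


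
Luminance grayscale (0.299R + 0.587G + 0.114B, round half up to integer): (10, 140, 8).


Gray = 0.299×R + 0.587×G + 0.114×B
Gray = 0.299×10 + 0.587×140 + 0.114×8
Gray = 2.990 + 82.180 + 0.912
Gray = 86.082 → round half up → 86
Gray = 86


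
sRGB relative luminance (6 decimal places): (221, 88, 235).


Linearize each channel (sRGB transfer function): c = v/255; c_lin = c/12.92 if c ≤ 0.04045, else ((c+0.055)/1.055)^2.4
  R: 221/255 ≈ 0.866667 > 0.04045 → ((0.866667+0.055)/1.055)^2.4 ≈ 0.723055
  G: 88/255 ≈ 0.345098 > 0.04045 → ((0.345098+0.055)/1.055)^2.4 ≈ 0.097587
  B: 235/255 ≈ 0.921569 > 0.04045 → ((0.921569+0.055)/1.055)^2.4 ≈ 0.830770
R_lin = 0.723055, G_lin = 0.097587, B_lin = 0.830770
L = 0.2126×R + 0.7152×G + 0.0722×B
L = 0.2126×0.723055 + 0.7152×0.097587 + 0.0722×0.830770
L ≈ 0.283498


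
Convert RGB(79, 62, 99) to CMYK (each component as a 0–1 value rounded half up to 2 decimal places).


R'=79/255≈0.3098, G'=62/255≈0.2431, B'=99/255≈0.3882
K = 1 - max(R',G',B') = 1 - 99/255 = 156/255 = 0.61176… → 0.61
(1-R'-K)/(1-K) simplifies to (max-R)/max with max = 99:
C = (99-79)/99 = 20/99 = 0.20202… → 0.20
M = (99-62)/99 = 37/99 = 0.37373… → 0.37
Y = (99-99)/99 = 0/99 = 0 → 0.00
= CMYK(0.20, 0.37, 0.00, 0.61)


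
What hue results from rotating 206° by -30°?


New hue = (H + rotation) mod 360
New hue = (206 -30) mod 360
= 176 mod 360
= 176°


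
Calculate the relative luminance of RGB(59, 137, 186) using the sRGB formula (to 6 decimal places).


Linearize each channel (sRGB transfer function): c = v/255; c_lin = c/12.92 if c ≤ 0.04045, else ((c+0.055)/1.055)^2.4
  R: 59/255 ≈ 0.231373 > 0.04045 → ((0.231373+0.055)/1.055)^2.4 ≈ 0.043735
  G: 137/255 ≈ 0.537255 > 0.04045 → ((0.537255+0.055)/1.055)^2.4 ≈ 0.250158
  B: 186/255 ≈ 0.729412 > 0.04045 → ((0.729412+0.055)/1.055)^2.4 ≈ 0.491021
R_lin = 0.043735, G_lin = 0.250158, B_lin = 0.491021
L = 0.2126×R + 0.7152×G + 0.0722×B
L = 0.2126×0.043735 + 0.7152×0.250158 + 0.0722×0.491021
L ≈ 0.223663


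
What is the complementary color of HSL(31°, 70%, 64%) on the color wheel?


Complement = opposite side of color wheel = hue + 180°
H' = (31 + 180) mod 360 = 211°
S and L unchanged.
= HSL(211°, 70%, 64%)


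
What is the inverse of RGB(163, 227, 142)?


Invert: (255-R, 255-G, 255-B)
R: 255-163 = 92
G: 255-227 = 28
B: 255-142 = 113
= RGB(92, 28, 113)


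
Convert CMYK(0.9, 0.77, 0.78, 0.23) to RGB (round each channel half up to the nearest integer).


R = 255 × (1-C) × (1-K) = 255 × 0.10 × 0.77 = 19.635 → 20
G = 255 × (1-M) × (1-K) = 255 × 0.23 × 0.77 = 45.1605 → 45
B = 255 × (1-Y) × (1-K) = 255 × 0.22 × 0.77 = 43.197 → 43
= RGB(20, 45, 43)


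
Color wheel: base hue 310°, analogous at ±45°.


Base hue: 310°
Left analog: (310 - 45) mod 360 = 265°
Right analog: (310 + 45) mod 360 = 355°
Analogous hues = 265° and 355°


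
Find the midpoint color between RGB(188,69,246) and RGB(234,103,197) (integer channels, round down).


Midpoint: each channel = ⌊(C₁+C₂)/2⌋
R: ⌊(188+234)/2⌋ = 211
G: ⌊(69+103)/2⌋ = 86
B: ⌊(246+197)/2⌋ = 221
= RGB(211, 86, 221)


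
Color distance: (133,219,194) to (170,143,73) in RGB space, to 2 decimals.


d = √[(R₁-R₂)² + (G₁-G₂)² + (B₁-B₂)²]
d = √[(133-170)² + (219-143)² + (194-73)²]
d = √[1369 + 5776 + 14641]
d = √21786
d ≈ 147.60


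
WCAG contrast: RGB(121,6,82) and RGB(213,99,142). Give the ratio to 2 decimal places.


Linearize each sRGB channel c=v/255: c/12.92 if c ≤ 0.04045 else ((c+0.055)/1.055)^2.4
L = 0.2126×R_lin + 0.7152×G_lin + 0.0722×B_lin
Color 1 (121,6,82):
  R=121: 121/255≈0.4745 > 0.04045 → ((0.4745+0.055)/1.055)^2.4 ≈ 0.19120
  G=6: 6/255≈0.0235 ≤ 0.04045 → 0.0235/12.92 ≈ 0.00182
  B=82: 82/255≈0.3216 > 0.04045 → ((0.3216+0.055)/1.055)^2.4 ≈ 0.08438
  L1 = 0.2126×0.19120 + 0.7152×0.00182 + 0.0722×0.08438 ≈ 0.04804
Color 2 (213,99,142):
  R=213: 213/255≈0.8353 > 0.04045 → ((0.8353+0.055)/1.055)^2.4 ≈ 0.66539
  G=99: 99/255≈0.3882 > 0.04045 → ((0.3882+0.055)/1.055)^2.4 ≈ 0.12477
  B=142: 142/255≈0.5569 > 0.04045 → ((0.5569+0.055)/1.055)^2.4 ≈ 0.27050
  L2 = 0.2126×0.66539 + 0.7152×0.12477 + 0.0722×0.27050 ≈ 0.25023
Lighter = 0.25023, Darker = 0.04804
Ratio = (L_lighter + 0.05) / (L_darker + 0.05)
Ratio = (0.25023 + 0.05) / (0.04804 + 0.05) = 0.30023 / 0.09804 ≈ 3.0622
Ratio ≈ 3.06:1


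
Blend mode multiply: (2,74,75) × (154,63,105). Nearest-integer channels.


Multiply: C = A×B/255, rounded to nearest integer
R: 2×154/255 = 308/255 ≈ 1.208 → 1
G: 74×63/255 = 4662/255 ≈ 18.282 → 18
B: 75×105/255 = 7875/255 ≈ 30.882 → 31
= RGB(1, 18, 31)


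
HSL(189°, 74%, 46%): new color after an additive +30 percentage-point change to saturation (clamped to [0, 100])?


Original S = 74%
Adjustment = +30 percentage points
New S = 74 + (30) = 104
Clamp to [0, 100] → 100
= HSL(189°, 100%, 46%)


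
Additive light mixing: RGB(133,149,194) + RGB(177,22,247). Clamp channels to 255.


Additive: each channel = min(255, C₁+C₂)
R: 133+177 = 310 → 255
G: 149+22 = 171 → 171
B: 194+247 = 441 → 255
= RGB(255, 171, 255)


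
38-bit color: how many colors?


Colors = 2^bits = 2^38
= 274,877,906,944 colors


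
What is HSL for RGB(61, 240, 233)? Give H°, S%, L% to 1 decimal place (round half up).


Normalize: R'=61/255≈0.2392, G'=240/255≈0.9412, B'=233/255≈0.9137
Max=240/255, Min=61/255, Δ=Max-Min=179/255
L = (Max+Min)/2 = (240+61)/510 = 301/510 = 0.59019… → L = 59.0%
L > 0.5 → S = Δ/(2-Max-Min) = 179/(510-240-61) = 179/209 = 0.85645… → S = 85.6%
(the 1/255 factors cancel in S and H, so raw channel differences can be used)
Max is G' → H = 60 × ((B-R)/Δ + 2) = 60 × ((233-61)/179 + 2)
  172/179 + 2 = 0.9608… + 2 = 2.9608…
  H = 60 × 2.9608… = 177.653…° → H = 177.7°
= HSL(177.7°, 85.6%, 59.0%)


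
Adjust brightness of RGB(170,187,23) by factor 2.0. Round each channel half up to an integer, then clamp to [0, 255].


Multiply each channel by 2.0, round half up, clamp to [0, 255]
R: 170×2.0 = 340 → clamp → 255
G: 187×2.0 = 374 → clamp → 255
B: 23×2.0 = 46
= RGB(255, 255, 46)


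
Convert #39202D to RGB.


39 → 57 (R)
20 → 32 (G)
2D → 45 (B)
= RGB(57, 32, 45)


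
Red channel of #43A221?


Color: #43A221
R = 43 = 67
G = A2 = 162
B = 21 = 33
Red = 67


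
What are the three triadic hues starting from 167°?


Triadic: equally spaced at 120° intervals
H1 = 167°
H2 = (167 + 120) mod 360 = 287°
H3 = (167 + 240) mod 360 = 47°
Triadic = 167°, 287°, 47°


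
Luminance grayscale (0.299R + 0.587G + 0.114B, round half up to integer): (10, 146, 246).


Gray = 0.299×R + 0.587×G + 0.114×B
Gray = 0.299×10 + 0.587×146 + 0.114×246
Gray = 2.990 + 85.702 + 28.044
Gray = 116.736 → round half up → 117
Gray = 117


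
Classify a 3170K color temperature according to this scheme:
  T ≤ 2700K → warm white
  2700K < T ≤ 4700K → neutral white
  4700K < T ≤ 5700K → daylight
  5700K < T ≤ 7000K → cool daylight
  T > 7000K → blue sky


Temperature: 3170K
2700K < 3170K ≤ 4700K → neutral white
Classification: neutral white


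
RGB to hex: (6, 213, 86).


R = 6 → 06 (hex)
G = 213 → D5 (hex)
B = 86 → 56 (hex)
Hex = #06D556


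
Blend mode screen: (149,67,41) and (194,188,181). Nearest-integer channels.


Screen: C = 255 - (255-A)×(255-B)/255, rounded to nearest integer
R: 255 - (255-149)×(255-194)/255 = 255 - 6466/255 ≈ 255 - 25.357 = 229.643 → 230
G: 255 - (255-67)×(255-188)/255 = 255 - 12596/255 ≈ 255 - 49.396 = 205.604 → 206
B: 255 - (255-41)×(255-181)/255 = 255 - 15836/255 ≈ 255 - 62.102 = 192.898 → 193
= RGB(230, 206, 193)


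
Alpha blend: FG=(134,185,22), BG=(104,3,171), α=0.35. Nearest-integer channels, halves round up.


C = α×F + (1-α)×B, with 1-α = 0.65
R: 0.35×134 + 0.65×104 = 46.90 + 67.60 = 114.50 → 115
G: 0.35×185 + 0.65×3 = 64.75 + 1.95 = 66.70 → 67
B: 0.35×22 + 0.65×171 = 7.70 + 111.15 = 118.85 → 119
= RGB(115, 67, 119)


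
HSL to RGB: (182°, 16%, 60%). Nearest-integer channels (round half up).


H=182°, S=0.16, L=0.60
C = (1-|2L-1|)×S = (1-|0.20|)×0.16 = 0.128
H' = H/60 = 182/60 ≈ 3.0333; X = C×(1-|H' mod 2 - 1|) ≈ 0.1237
m = L - C/2 = 0.60 - 0.064 = 0.536
Sector ⌊H'⌋ = 3 → (R',G',B') = (0.0, ≈0.1237, 0.128)
RGB = ((R'+m)×255, (G'+m)×255, (B'+m)×255) = (136.68, 168.232, 169.32)
Round half up → RGB(137, 168, 169)


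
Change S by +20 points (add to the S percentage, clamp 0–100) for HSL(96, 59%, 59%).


Original S = 59%
Adjustment = +20 percentage points
New S = 59 + (20) = 79
Clamp to [0, 100] → 79
= HSL(96°, 79%, 59%)


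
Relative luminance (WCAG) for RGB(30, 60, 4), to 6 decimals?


Linearize each channel (sRGB transfer function): c = v/255; c_lin = c/12.92 if c ≤ 0.04045, else ((c+0.055)/1.055)^2.4
  R: 30/255 ≈ 0.117647 > 0.04045 → ((0.117647+0.055)/1.055)^2.4 ≈ 0.012983
  G: 60/255 ≈ 0.235294 > 0.04045 → ((0.235294+0.055)/1.055)^2.4 ≈ 0.045186
  B: 4/255 ≈ 0.015686 ≤ 0.04045 → 0.015686/12.92 ≈ 0.001214
R_lin = 0.012983, G_lin = 0.045186, B_lin = 0.001214
L = 0.2126×R + 0.7152×G + 0.0722×B
L = 0.2126×0.012983 + 0.7152×0.045186 + 0.0722×0.001214
L ≈ 0.035165


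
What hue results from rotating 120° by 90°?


New hue = (H + rotation) mod 360
New hue = (120 + 90) mod 360
= 210 mod 360
= 210°


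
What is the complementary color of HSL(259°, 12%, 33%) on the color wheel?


Complement = opposite side of color wheel = hue + 180°
H' = (259 + 180) mod 360 = 79°
S and L unchanged.
= HSL(79°, 12%, 33%)


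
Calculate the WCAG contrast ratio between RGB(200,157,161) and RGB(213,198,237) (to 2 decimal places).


Linearize each sRGB channel c=v/255: c/12.92 if c ≤ 0.04045 else ((c+0.055)/1.055)^2.4
L = 0.2126×R_lin + 0.7152×G_lin + 0.0722×B_lin
Color 1 (200,157,161):
  R=200: 200/255≈0.7843 > 0.04045 → ((0.7843+0.055)/1.055)^2.4 ≈ 0.57758
  G=157: 157/255≈0.6157 > 0.04045 → ((0.6157+0.055)/1.055)^2.4 ≈ 0.33716
  B=161: 161/255≈0.6314 > 0.04045 → ((0.6314+0.055)/1.055)^2.4 ≈ 0.35640
  L1 = 0.2126×0.57758 + 0.7152×0.33716 + 0.0722×0.35640 ≈ 0.38967
Color 2 (213,198,237):
  R=213: 213/255≈0.8353 > 0.04045 → ((0.8353+0.055)/1.055)^2.4 ≈ 0.66539
  G=198: 198/255≈0.7765 > 0.04045 → ((0.7765+0.055)/1.055)^2.4 ≈ 0.56471
  B=237: 237/255≈0.9294 > 0.04045 → ((0.9294+0.055)/1.055)^2.4 ≈ 0.84687
  L2 = 0.2126×0.66539 + 0.7152×0.56471 + 0.0722×0.84687 ≈ 0.60649
Lighter = 0.60649, Darker = 0.38967
Ratio = (L_lighter + 0.05) / (L_darker + 0.05)
Ratio = (0.60649 + 0.05) / (0.38967 + 0.05) = 0.65649 / 0.43967 ≈ 1.4932
Ratio ≈ 1.49:1


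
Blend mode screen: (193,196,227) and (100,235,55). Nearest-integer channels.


Screen: C = 255 - (255-A)×(255-B)/255, rounded to nearest integer
R: 255 - (255-193)×(255-100)/255 = 255 - 9610/255 ≈ 255 - 37.686 = 217.314 → 217
G: 255 - (255-196)×(255-235)/255 = 255 - 1180/255 ≈ 255 - 4.627 = 250.373 → 250
B: 255 - (255-227)×(255-55)/255 = 255 - 5600/255 ≈ 255 - 21.961 = 233.039 → 233
= RGB(217, 250, 233)


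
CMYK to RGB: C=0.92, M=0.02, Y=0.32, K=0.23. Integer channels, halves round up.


R = 255 × (1-C) × (1-K) = 255 × 0.08 × 0.77 = 15.708 → 16
G = 255 × (1-M) × (1-K) = 255 × 0.98 × 0.77 = 192.423 → 192
B = 255 × (1-Y) × (1-K) = 255 × 0.68 × 0.77 = 133.518 → 134
= RGB(16, 192, 134)


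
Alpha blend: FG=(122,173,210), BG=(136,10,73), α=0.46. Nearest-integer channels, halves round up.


C = α×F + (1-α)×B, with 1-α = 0.54
R: 0.46×122 + 0.54×136 = 56.12 + 73.44 = 129.56 → 130
G: 0.46×173 + 0.54×10 = 79.58 + 5.40 = 84.98 → 85
B: 0.46×210 + 0.54×73 = 96.60 + 39.42 = 136.02 → 136
= RGB(130, 85, 136)


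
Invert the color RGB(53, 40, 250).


Invert: (255-R, 255-G, 255-B)
R: 255-53 = 202
G: 255-40 = 215
B: 255-250 = 5
= RGB(202, 215, 5)


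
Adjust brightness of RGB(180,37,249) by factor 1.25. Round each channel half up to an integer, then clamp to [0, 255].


Multiply each channel by 1.25, round half up, clamp to [0, 255]
R: 180×1.25 = 225
G: 37×1.25 = 46.25 → round → 46
B: 249×1.25 = 311.25 → round → 311 → clamp → 255
= RGB(225, 46, 255)


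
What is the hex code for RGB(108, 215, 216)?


R = 108 → 6C (hex)
G = 215 → D7 (hex)
B = 216 → D8 (hex)
Hex = #6CD7D8


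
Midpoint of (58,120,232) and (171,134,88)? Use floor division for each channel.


Midpoint: each channel = ⌊(C₁+C₂)/2⌋
R: ⌊(58+171)/2⌋ = 114
G: ⌊(120+134)/2⌋ = 127
B: ⌊(232+88)/2⌋ = 160
= RGB(114, 127, 160)


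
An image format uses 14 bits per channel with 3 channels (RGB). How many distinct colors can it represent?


Total bits = 14 bits/channel × 3 channels = 42 bits
Distinct colors = 2^42
= 4,398,046,511,104 colors


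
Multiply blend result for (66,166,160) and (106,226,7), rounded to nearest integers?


Multiply: C = A×B/255, rounded to nearest integer
R: 66×106/255 = 6996/255 ≈ 27.435 → 27
G: 166×226/255 = 37516/255 ≈ 147.122 → 147
B: 160×7/255 = 1120/255 ≈ 4.392 → 4
= RGB(27, 147, 4)


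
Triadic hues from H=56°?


Triadic: equally spaced at 120° intervals
H1 = 56°
H2 = (56 + 120) mod 360 = 176°
H3 = (56 + 240) mod 360 = 296°
Triadic = 56°, 176°, 296°


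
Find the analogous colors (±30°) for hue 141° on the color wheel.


Base hue: 141°
Left analog: (141 - 30) mod 360 = 111°
Right analog: (141 + 30) mod 360 = 171°
Analogous hues = 111° and 171°


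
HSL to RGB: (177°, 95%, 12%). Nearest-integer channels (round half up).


H=177°, S=0.95, L=0.12
C = (1-|2L-1|)×S = (1-|-0.76|)×0.95 = 0.228
H' = H/60 = 177/60 ≈ 2.9500; X = C×(1-|H' mod 2 - 1|) = 0.2166
m = L - C/2 = 0.12 - 0.114 = 0.006
Sector ⌊H'⌋ = 2 → (R',G',B') = (0.0, 0.228, 0.2166)
RGB = ((R'+m)×255, (G'+m)×255, (B'+m)×255) = (1.53, 59.67, 56.763)
Round half up → RGB(2, 60, 57)


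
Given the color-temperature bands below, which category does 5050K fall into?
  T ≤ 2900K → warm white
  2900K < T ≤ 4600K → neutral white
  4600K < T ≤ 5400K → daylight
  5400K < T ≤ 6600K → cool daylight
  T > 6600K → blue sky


Temperature: 5050K
4600K < 5050K ≤ 5400K → daylight
Classification: daylight


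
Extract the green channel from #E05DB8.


Color: #E05DB8
R = E0 = 224
G = 5D = 93
B = B8 = 184
Green = 93


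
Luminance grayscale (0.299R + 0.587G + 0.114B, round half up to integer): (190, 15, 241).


Gray = 0.299×R + 0.587×G + 0.114×B
Gray = 0.299×190 + 0.587×15 + 0.114×241
Gray = 56.810 + 8.805 + 27.474
Gray = 93.089 → round half up → 93
Gray = 93


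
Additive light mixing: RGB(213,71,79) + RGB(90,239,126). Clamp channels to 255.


Additive: each channel = min(255, C₁+C₂)
R: 213+90 = 303 → 255
G: 71+239 = 310 → 255
B: 79+126 = 205 → 205
= RGB(255, 255, 205)


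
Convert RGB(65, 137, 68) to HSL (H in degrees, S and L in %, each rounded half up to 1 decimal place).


Normalize: R'=65/255≈0.2549, G'=137/255≈0.5373, B'=68/255≈0.2667
Max=137/255, Min=65/255, Δ=Max-Min=72/255
L = (Max+Min)/2 = (137+65)/510 = 202/510 = 0.39607… → L = 39.6%
L ≤ 0.5 → S = Δ/(Max+Min) = 72/(137+65) = 72/202 = 0.35643… → S = 35.6%
(the 1/255 factors cancel in S and H, so raw channel differences can be used)
Max is G' → H = 60 × ((B-R)/Δ + 2) = 60 × ((68-65)/72 + 2)
  3/72 + 2 = 0.0416… + 2 = 2.0416…
  H = 60 × 2.0416… = 122.5° → H = 122.5°
= HSL(122.5°, 35.6%, 39.6%)


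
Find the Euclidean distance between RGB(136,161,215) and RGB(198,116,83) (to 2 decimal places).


d = √[(R₁-R₂)² + (G₁-G₂)² + (B₁-B₂)²]
d = √[(136-198)² + (161-116)² + (215-83)²]
d = √[3844 + 2025 + 17424]
d = √23293
d ≈ 152.62


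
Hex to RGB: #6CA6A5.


6C → 108 (R)
A6 → 166 (G)
A5 → 165 (B)
= RGB(108, 166, 165)


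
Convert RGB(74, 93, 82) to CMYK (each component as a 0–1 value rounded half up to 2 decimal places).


R'=74/255≈0.2902, G'=93/255≈0.3647, B'=82/255≈0.3216
K = 1 - max(R',G',B') = 1 - 93/255 = 162/255 = 0.63529… → 0.64
(1-R'-K)/(1-K) simplifies to (max-R)/max with max = 93:
C = (93-74)/93 = 19/93 = 0.20430… → 0.20
M = (93-93)/93 = 0/93 = 0 → 0.00
Y = (93-82)/93 = 11/93 = 0.11827… → 0.12
= CMYK(0.20, 0.00, 0.12, 0.64)


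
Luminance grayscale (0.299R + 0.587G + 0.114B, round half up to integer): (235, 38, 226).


Gray = 0.299×R + 0.587×G + 0.114×B
Gray = 0.299×235 + 0.587×38 + 0.114×226
Gray = 70.265 + 22.306 + 25.764
Gray = 118.335 → round half up → 118
Gray = 118


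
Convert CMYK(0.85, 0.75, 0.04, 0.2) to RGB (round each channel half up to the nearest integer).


R = 255 × (1-C) × (1-K) = 255 × 0.15 × 0.80 = 30.6 → 31
G = 255 × (1-M) × (1-K) = 255 × 0.25 × 0.80 = 51
B = 255 × (1-Y) × (1-K) = 255 × 0.96 × 0.80 = 195.84 → 196
= RGB(31, 51, 196)


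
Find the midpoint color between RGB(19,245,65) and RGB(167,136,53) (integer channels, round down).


Midpoint: each channel = ⌊(C₁+C₂)/2⌋
R: ⌊(19+167)/2⌋ = 93
G: ⌊(245+136)/2⌋ = 190
B: ⌊(65+53)/2⌋ = 59
= RGB(93, 190, 59)


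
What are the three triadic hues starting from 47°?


Triadic: equally spaced at 120° intervals
H1 = 47°
H2 = (47 + 120) mod 360 = 167°
H3 = (47 + 240) mod 360 = 287°
Triadic = 47°, 167°, 287°


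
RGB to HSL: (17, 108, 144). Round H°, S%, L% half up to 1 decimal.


Normalize: R'=17/255≈0.0667, G'=108/255≈0.4235, B'=144/255≈0.5647
Max=144/255, Min=17/255, Δ=Max-Min=127/255
L = (Max+Min)/2 = (144+17)/510 = 161/510 = 0.31568… → L = 31.6%
L ≤ 0.5 → S = Δ/(Max+Min) = 127/(144+17) = 127/161 = 0.78881… → S = 78.9%
(the 1/255 factors cancel in S and H, so raw channel differences can be used)
Max is B' → H = 60 × ((R-G)/Δ + 4) = 60 × ((17-108)/127 + 4)
  -91/127 + 4 = -0.7165… + 4 = 3.2834…
  H = 60 × 3.2834… = 197.007…° → H = 197.0°
= HSL(197.0°, 78.9%, 31.6%)


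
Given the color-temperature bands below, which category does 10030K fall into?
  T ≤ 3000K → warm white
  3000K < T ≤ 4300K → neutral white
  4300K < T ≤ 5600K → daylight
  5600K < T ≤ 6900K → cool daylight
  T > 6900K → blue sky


Temperature: 10030K
10030K > 6900K → blue sky
Classification: blue sky


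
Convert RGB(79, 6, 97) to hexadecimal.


R = 79 → 4F (hex)
G = 6 → 06 (hex)
B = 97 → 61 (hex)
Hex = #4F0661


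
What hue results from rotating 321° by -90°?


New hue = (H + rotation) mod 360
New hue = (321 -90) mod 360
= 231 mod 360
= 231°


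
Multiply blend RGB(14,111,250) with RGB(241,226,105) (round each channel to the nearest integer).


Multiply: C = A×B/255, rounded to nearest integer
R: 14×241/255 = 3374/255 ≈ 13.231 → 13
G: 111×226/255 = 25086/255 ≈ 98.376 → 98
B: 250×105/255 = 26250/255 ≈ 102.941 → 103
= RGB(13, 98, 103)


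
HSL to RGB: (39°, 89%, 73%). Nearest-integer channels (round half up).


H=39°, S=0.89, L=0.73
C = (1-|2L-1|)×S = (1-|0.46|)×0.89 = 0.4806
H' = H/60 = 39/60 ≈ 0.6500; X = C×(1-|H' mod 2 - 1|) = 0.31239
m = L - C/2 = 0.73 - 0.2403 = 0.4897
Sector ⌊H'⌋ = 0 → (R',G',B') = (0.4806, 0.31239, 0.0)
RGB = ((R'+m)×255, (G'+m)×255, (B'+m)×255) = (247.4265, 204.53295, 124.8735)
Round half up → RGB(247, 205, 125)


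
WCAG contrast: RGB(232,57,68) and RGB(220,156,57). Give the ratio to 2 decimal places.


Linearize each sRGB channel c=v/255: c/12.92 if c ≤ 0.04045 else ((c+0.055)/1.055)^2.4
L = 0.2126×R_lin + 0.7152×G_lin + 0.0722×B_lin
Color 1 (232,57,68):
  R=232: 232/255≈0.9098 > 0.04045 → ((0.9098+0.055)/1.055)^2.4 ≈ 0.80695
  G=57: 57/255≈0.2235 > 0.04045 → ((0.2235+0.055)/1.055)^2.4 ≈ 0.04092
  B=68: 68/255≈0.2667 > 0.04045 → ((0.2667+0.055)/1.055)^2.4 ≈ 0.05781
  L1 = 0.2126×0.80695 + 0.7152×0.04092 + 0.0722×0.05781 ≈ 0.20499
Color 2 (220,156,57):
  R=220: 220/255≈0.8627 > 0.04045 → ((0.8627+0.055)/1.055)^2.4 ≈ 0.71569
  G=156: 156/255≈0.6118 > 0.04045 → ((0.6118+0.055)/1.055)^2.4 ≈ 0.33245
  B=57: 57/255≈0.2235 > 0.04045 → ((0.2235+0.055)/1.055)^2.4 ≈ 0.04092
  L2 = 0.2126×0.71569 + 0.7152×0.33245 + 0.0722×0.04092 ≈ 0.39288
Lighter = 0.39288, Darker = 0.20499
Ratio = (L_lighter + 0.05) / (L_darker + 0.05)
Ratio = (0.39288 + 0.05) / (0.20499 + 0.05) = 0.44288 / 0.25499 ≈ 1.7368
Ratio ≈ 1.74:1


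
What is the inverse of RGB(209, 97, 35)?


Invert: (255-R, 255-G, 255-B)
R: 255-209 = 46
G: 255-97 = 158
B: 255-35 = 220
= RGB(46, 158, 220)


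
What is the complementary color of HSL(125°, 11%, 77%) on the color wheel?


Complement = opposite side of color wheel = hue + 180°
H' = (125 + 180) mod 360 = 305°
S and L unchanged.
= HSL(305°, 11%, 77%)


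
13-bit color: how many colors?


Colors = 2^bits = 2^13
= 8,192 colors


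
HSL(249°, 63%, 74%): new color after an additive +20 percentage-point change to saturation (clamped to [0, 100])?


Original S = 63%
Adjustment = +20 percentage points
New S = 63 + (20) = 83
Clamp to [0, 100] → 83
= HSL(249°, 83%, 74%)


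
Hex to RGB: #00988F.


00 → 0 (R)
98 → 152 (G)
8F → 143 (B)
= RGB(0, 152, 143)


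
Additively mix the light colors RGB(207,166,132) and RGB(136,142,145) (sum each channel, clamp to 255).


Additive: each channel = min(255, C₁+C₂)
R: 207+136 = 343 → 255
G: 166+142 = 308 → 255
B: 132+145 = 277 → 255
= RGB(255, 255, 255)


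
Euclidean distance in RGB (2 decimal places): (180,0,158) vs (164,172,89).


d = √[(R₁-R₂)² + (G₁-G₂)² + (B₁-B₂)²]
d = √[(180-164)² + (0-172)² + (158-89)²]
d = √[256 + 29584 + 4761]
d = √34601
d ≈ 186.01


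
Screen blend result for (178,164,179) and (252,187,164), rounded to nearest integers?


Screen: C = 255 - (255-A)×(255-B)/255, rounded to nearest integer
R: 255 - (255-178)×(255-252)/255 = 255 - 231/255 ≈ 255 - 0.906 = 254.094 → 254
G: 255 - (255-164)×(255-187)/255 = 255 - 6188/255 ≈ 255 - 24.267 = 230.733 → 231
B: 255 - (255-179)×(255-164)/255 = 255 - 6916/255 ≈ 255 - 27.122 = 227.878 → 228
= RGB(254, 231, 228)


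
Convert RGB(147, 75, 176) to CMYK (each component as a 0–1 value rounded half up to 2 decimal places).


R'=147/255≈0.5765, G'=75/255≈0.2941, B'=176/255≈0.6902
K = 1 - max(R',G',B') = 1 - 176/255 = 79/255 = 0.30980… → 0.31
(1-R'-K)/(1-K) simplifies to (max-R)/max with max = 176:
C = (176-147)/176 = 29/176 = 0.16477… → 0.16
M = (176-75)/176 = 101/176 = 0.57386… → 0.57
Y = (176-176)/176 = 0/176 = 0 → 0.00
= CMYK(0.16, 0.57, 0.00, 0.31)


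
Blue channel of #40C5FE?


Color: #40C5FE
R = 40 = 64
G = C5 = 197
B = FE = 254
Blue = 254


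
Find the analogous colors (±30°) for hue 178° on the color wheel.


Base hue: 178°
Left analog: (178 - 30) mod 360 = 148°
Right analog: (178 + 30) mod 360 = 208°
Analogous hues = 148° and 208°


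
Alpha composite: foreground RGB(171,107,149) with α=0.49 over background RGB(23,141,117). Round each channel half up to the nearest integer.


C = α×F + (1-α)×B, with 1-α = 0.51
R: 0.49×171 + 0.51×23 = 83.79 + 11.73 = 95.52 → 96
G: 0.49×107 + 0.51×141 = 52.43 + 71.91 = 124.34 → 124
B: 0.49×149 + 0.51×117 = 73.01 + 59.67 = 132.68 → 133
= RGB(96, 124, 133)


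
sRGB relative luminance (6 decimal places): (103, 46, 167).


Linearize each channel (sRGB transfer function): c = v/255; c_lin = c/12.92 if c ≤ 0.04045, else ((c+0.055)/1.055)^2.4
  R: 103/255 ≈ 0.403922 > 0.04045 → ((0.403922+0.055)/1.055)^2.4 ≈ 0.135633
  G: 46/255 ≈ 0.180392 > 0.04045 → ((0.180392+0.055)/1.055)^2.4 ≈ 0.027321
  B: 167/255 ≈ 0.654902 > 0.04045 → ((0.654902+0.055)/1.055)^2.4 ≈ 0.386429
R_lin = 0.135633, G_lin = 0.027321, B_lin = 0.386429
L = 0.2126×R + 0.7152×G + 0.0722×B
L = 0.2126×0.135633 + 0.7152×0.027321 + 0.0722×0.386429
L ≈ 0.076276


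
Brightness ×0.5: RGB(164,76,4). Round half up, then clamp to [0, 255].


Multiply each channel by 0.5, round half up, clamp to [0, 255]
R: 164×0.5 = 82
G: 76×0.5 = 38
B: 4×0.5 = 2
= RGB(82, 38, 2)


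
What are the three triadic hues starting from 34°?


Triadic: equally spaced at 120° intervals
H1 = 34°
H2 = (34 + 120) mod 360 = 154°
H3 = (34 + 240) mod 360 = 274°
Triadic = 34°, 154°, 274°


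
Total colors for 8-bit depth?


Colors = 2^bits = 2^8
= 256 colors


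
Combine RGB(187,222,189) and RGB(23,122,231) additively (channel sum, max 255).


Additive: each channel = min(255, C₁+C₂)
R: 187+23 = 210 → 210
G: 222+122 = 344 → 255
B: 189+231 = 420 → 255
= RGB(210, 255, 255)


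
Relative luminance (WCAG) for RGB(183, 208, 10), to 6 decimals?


Linearize each channel (sRGB transfer function): c = v/255; c_lin = c/12.92 if c ≤ 0.04045, else ((c+0.055)/1.055)^2.4
  R: 183/255 ≈ 0.717647 > 0.04045 → ((0.717647+0.055)/1.055)^2.4 ≈ 0.473531
  G: 208/255 ≈ 0.815686 > 0.04045 → ((0.815686+0.055)/1.055)^2.4 ≈ 0.630757
  B: 10/255 ≈ 0.039216 ≤ 0.04045 → 0.039216/12.92 ≈ 0.003035
R_lin = 0.473531, G_lin = 0.630757, B_lin = 0.003035
L = 0.2126×R + 0.7152×G + 0.0722×B
L = 0.2126×0.473531 + 0.7152×0.630757 + 0.0722×0.003035
L ≈ 0.552009


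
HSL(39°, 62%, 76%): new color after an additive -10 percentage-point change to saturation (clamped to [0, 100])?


Original S = 62%
Adjustment = -10 percentage points
New S = 62 + (-10) = 52
Clamp to [0, 100] → 52
= HSL(39°, 52%, 76%)


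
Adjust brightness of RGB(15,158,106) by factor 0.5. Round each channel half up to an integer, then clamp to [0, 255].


Multiply each channel by 0.5, round half up, clamp to [0, 255]
R: 15×0.5 = 7.5 → round → 8
G: 158×0.5 = 79
B: 106×0.5 = 53
= RGB(8, 79, 53)


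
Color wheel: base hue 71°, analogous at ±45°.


Base hue: 71°
Left analog: (71 - 45) mod 360 = 26°
Right analog: (71 + 45) mod 360 = 116°
Analogous hues = 26° and 116°


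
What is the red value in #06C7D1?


Color: #06C7D1
R = 06 = 6
G = C7 = 199
B = D1 = 209
Red = 6


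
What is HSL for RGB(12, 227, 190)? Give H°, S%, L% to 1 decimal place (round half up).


Normalize: R'=12/255≈0.0471, G'=227/255≈0.8902, B'=190/255≈0.7451
Max=227/255, Min=12/255, Δ=Max-Min=215/255
L = (Max+Min)/2 = (227+12)/510 = 239/510 = 0.46862… → L = 46.9%
L ≤ 0.5 → S = Δ/(Max+Min) = 215/(227+12) = 215/239 = 0.89958… → S = 90.0%
(the 1/255 factors cancel in S and H, so raw channel differences can be used)
Max is G' → H = 60 × ((B-R)/Δ + 2) = 60 × ((190-12)/215 + 2)
  178/215 + 2 = 0.8279… + 2 = 2.8279…
  H = 60 × 2.8279… = 169.674…° → H = 169.7°
= HSL(169.7°, 90.0%, 46.9%)


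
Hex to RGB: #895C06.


89 → 137 (R)
5C → 92 (G)
06 → 6 (B)
= RGB(137, 92, 6)


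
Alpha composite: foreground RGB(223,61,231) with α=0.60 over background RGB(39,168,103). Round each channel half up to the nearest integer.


C = α×F + (1-α)×B, with 1-α = 0.40
R: 0.60×223 + 0.40×39 = 133.80 + 15.60 = 149.40 → 149
G: 0.60×61 + 0.40×168 = 36.60 + 67.20 = 103.80 → 104
B: 0.60×231 + 0.40×103 = 138.60 + 41.20 = 179.80 → 180
= RGB(149, 104, 180)
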